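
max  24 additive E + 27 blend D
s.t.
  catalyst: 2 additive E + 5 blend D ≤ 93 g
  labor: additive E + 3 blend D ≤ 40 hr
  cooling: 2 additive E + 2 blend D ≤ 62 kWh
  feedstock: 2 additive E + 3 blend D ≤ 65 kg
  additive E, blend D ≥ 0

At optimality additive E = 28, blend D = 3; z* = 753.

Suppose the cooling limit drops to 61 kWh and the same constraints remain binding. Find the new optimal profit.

744

Check each constraint at x*: catalyst 71/93 (slack 22); labor 37/40 (slack 3); cooling 62/62 (tight); feedstock 65/65 (tight).
Since catalyst, labor are not tight, their duals are 0.
From A_Bᵀ y = c: 2·y_cooling + 2·y_feedstock = 24; 2·y_cooling + 3·y_feedstock = 27.
This yields shadow prices y_cooling = 9, y_feedstock = 3.
Δz = y_cooling·Δb = 9 × (-1) = -9, so new z* = 753 − 9 = 744.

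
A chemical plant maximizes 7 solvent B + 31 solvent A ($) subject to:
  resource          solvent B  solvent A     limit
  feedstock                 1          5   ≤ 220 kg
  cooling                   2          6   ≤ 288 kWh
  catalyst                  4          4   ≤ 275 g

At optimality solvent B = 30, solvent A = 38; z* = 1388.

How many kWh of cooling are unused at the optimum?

cooling used = 2·30 + 6·38 = 288; slack = 288 − 288 = 0.

0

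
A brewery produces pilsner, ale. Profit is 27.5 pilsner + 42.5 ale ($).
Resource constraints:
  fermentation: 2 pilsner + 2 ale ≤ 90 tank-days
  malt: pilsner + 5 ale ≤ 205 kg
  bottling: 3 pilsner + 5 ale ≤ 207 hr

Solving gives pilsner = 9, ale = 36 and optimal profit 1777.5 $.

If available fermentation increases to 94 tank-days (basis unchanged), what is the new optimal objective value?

1787.5

At the optimum: fermentation uses 90 of 90 (binding); malt uses 189 of 205 (slack = 16); bottling uses 207 of 207 (binding).
Since malt is not tight, its dual is 0.
Dual feasibility on the basic columns requires 2·y_fermentation + 3·y_bottling = 27.5, 2·y_fermentation + 5·y_bottling = 42.5.
Solving: y_fermentation = 2.5, y_bottling = 7.5.
Δz = y_fermentation·Δb = 2.5 × (4) = 10, so new z* = 1777.5 + 10 = 1787.5.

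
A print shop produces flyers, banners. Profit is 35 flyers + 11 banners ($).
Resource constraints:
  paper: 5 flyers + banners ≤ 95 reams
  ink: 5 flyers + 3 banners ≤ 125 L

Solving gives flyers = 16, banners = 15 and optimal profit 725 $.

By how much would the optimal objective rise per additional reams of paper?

Both paper and ink are binding at x*.
From A_Bᵀ y = c: 5·y_paper + 5·y_ink = 35; 1·y_paper + 3·y_ink = 11.
→ y_paper = 5 and y_ink = 2.
Shadow price of paper = 5.

5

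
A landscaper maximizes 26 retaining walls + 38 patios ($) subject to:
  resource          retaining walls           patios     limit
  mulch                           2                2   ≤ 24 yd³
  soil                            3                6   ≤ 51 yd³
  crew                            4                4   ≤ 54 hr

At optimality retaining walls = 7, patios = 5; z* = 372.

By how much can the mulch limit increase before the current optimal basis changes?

Binding constraints: mulch, soil. The basis is B = [[2,2],[3,6]] with det 6.
Per unit increase in mulch, x* moves by d = (1, -0.5).
The basis stays optimal until crew becomes binding; allowable increase = 3 yd³.

3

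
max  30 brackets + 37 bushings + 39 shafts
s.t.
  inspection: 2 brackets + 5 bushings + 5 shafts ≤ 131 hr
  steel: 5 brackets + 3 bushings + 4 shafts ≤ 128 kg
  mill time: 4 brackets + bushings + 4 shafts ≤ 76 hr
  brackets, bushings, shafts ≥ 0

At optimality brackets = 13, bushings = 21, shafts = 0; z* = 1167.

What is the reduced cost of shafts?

-2

At the optimum: inspection uses 131 of 131 (binding); steel uses 128 of 128 (binding); mill time uses 73 of 76 (slack = 3).
By complementary slackness, y = 0 for the non-binding constraint.
The binding rows give the dual system: 2·y_inspection + 5·y_steel = 30 and 5·y_inspection + 3·y_steel = 37.
This yields shadow prices y_inspection = 5, y_steel = 4.
Reduced cost of shafts: c₃ − yᵀa₃ = 39 − (5·5 + 4·4) = 39 − 41 = -2.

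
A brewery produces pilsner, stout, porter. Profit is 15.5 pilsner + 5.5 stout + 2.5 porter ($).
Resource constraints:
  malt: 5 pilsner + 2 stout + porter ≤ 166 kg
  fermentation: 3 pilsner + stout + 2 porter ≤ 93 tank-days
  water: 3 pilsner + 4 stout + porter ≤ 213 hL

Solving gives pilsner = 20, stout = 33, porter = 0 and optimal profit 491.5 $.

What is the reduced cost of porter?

-5.5

Binding: malt and fermentation. Non-binding: water (21 unused).
Since water is not tight, its dual is 0.
Dual feasibility on the basic columns requires 5·y_malt + 3·y_fermentation = 15.5, 2·y_malt + 1·y_fermentation = 5.5.
This yields shadow prices y_malt = 1, y_fermentation = 3.5.
Reduced cost of porter: c₃ − yᵀa₃ = 2.5 − (1·1 + 3.5·2) = 2.5 − 8 = -5.5.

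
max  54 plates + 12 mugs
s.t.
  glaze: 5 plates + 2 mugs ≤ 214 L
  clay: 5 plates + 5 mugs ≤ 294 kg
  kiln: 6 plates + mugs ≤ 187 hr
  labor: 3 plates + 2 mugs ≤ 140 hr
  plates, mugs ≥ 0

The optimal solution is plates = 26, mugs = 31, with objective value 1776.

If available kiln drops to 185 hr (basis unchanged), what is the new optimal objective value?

1760

Binding: kiln and labor. Non-binding: glaze (22 unused), clay (9 unused).
Slack constraints have shadow price 0 (complementary slackness).
Dual feasibility on the basic columns requires 6·y_kiln + 3·y_labor = 54, 1·y_kiln + 2·y_labor = 12.
Solving: y_kiln = 8, y_labor = 2.
Δz = y_kiln·Δb = 8 × (-2) = -16, so new z* = 1776 − 16 = 1760.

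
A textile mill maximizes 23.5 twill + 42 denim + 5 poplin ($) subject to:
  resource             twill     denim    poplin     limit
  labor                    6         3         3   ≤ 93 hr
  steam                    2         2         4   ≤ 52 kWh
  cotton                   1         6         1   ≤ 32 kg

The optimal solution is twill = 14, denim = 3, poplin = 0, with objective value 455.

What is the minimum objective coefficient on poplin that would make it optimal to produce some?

14.5

Binding: labor and cotton. Non-binding: steam (18 unused).
Since steam is not tight, its dual is 0.
Dual feasibility on the basic columns requires 6·y_labor + 1·y_cotton = 23.5, 3·y_labor + 6·y_cotton = 42.
Solving: y_labor = 3, y_cotton = 5.5.
poplin enters the basis when its profit ≥ yᵀa₃ = 3·3 + 5.5·1 = 14.5.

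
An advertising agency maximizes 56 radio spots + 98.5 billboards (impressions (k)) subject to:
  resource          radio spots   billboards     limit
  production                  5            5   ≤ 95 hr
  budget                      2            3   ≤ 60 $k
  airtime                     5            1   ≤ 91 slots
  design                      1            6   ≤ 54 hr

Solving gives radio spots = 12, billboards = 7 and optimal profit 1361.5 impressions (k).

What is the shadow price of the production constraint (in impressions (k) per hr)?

Check each constraint at x*: production 95/95 (tight); budget 45/60 (slack 15); airtime 67/91 (slack 24); design 54/54 (tight).
Slack constraints have shadow price 0 (complementary slackness).
From A_Bᵀ y = c: 5·y_production + 1·y_design = 56; 5·y_production + 6·y_design = 98.5.
Solving: y_production = 9.5, y_design = 8.5.
Shadow price of production = 9.5.

9.5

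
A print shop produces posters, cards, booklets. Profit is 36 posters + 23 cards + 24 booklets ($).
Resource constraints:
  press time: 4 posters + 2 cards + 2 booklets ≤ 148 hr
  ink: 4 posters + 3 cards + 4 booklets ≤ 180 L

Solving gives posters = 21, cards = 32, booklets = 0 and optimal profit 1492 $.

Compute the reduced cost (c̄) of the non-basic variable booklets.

At the optimum: press time uses 148 of 148 (binding); ink uses 180 of 180 (binding).
Dual feasibility on the basic columns requires 4·y_press time + 4·y_ink = 36, 2·y_press time + 3·y_ink = 23.
Solving: y_press time = 4, y_ink = 5.
Reduced cost of booklets: c₃ − yᵀa₃ = 24 − (4·2 + 5·4) = 24 − 28 = -4.

-4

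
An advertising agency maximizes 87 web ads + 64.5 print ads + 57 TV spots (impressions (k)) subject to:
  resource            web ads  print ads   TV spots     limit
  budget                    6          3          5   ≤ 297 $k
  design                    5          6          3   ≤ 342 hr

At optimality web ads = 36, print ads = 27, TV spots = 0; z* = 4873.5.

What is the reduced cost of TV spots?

At the optimum: budget uses 297 of 297 (binding); design uses 342 of 342 (binding).
Dual feasibility on the basic columns requires 6·y_budget + 5·y_design = 87, 3·y_budget + 6·y_design = 64.5.
→ y_budget = 9.5 and y_design = 6.
Reduced cost of TV spots: c₃ − yᵀa₃ = 57 − (9.5·5 + 6·3) = 57 − 65.5 = -8.5.

-8.5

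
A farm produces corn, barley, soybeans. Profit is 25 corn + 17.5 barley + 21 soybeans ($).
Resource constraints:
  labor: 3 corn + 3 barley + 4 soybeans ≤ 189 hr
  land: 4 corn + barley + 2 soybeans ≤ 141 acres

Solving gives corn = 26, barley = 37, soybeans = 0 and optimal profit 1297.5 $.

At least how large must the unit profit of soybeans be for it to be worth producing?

25

At the optimum: labor uses 189 of 189 (binding); land uses 141 of 141 (binding).
From A_Bᵀ y = c: 3·y_labor + 4·y_land = 25; 3·y_labor + 1·y_land = 17.5.
This yields shadow prices y_labor = 5, y_land = 2.5.
soybeans enters the basis when its profit ≥ yᵀa₃ = 5·4 + 2.5·2 = 25.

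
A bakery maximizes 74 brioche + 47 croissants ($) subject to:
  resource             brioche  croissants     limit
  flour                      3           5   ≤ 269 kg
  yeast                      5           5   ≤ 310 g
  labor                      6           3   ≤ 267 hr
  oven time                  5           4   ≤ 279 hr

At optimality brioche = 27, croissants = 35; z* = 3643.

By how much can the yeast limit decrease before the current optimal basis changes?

87.5

Binding constraints: yeast, labor. The basis is B = [[5,5],[6,3]] with det -15.
Per unit decrease in yeast, x* moves by d = (0.2, -0.4).
The basis stays optimal until croissants reaches 0; allowable decrease = 87.5 g.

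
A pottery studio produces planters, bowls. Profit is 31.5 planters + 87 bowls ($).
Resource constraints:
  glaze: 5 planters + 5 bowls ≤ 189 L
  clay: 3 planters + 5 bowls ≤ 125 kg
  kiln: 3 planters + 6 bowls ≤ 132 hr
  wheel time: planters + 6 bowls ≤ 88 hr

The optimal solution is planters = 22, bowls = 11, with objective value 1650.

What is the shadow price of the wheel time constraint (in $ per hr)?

At the optimum: glaze uses 165 of 189 (slack = 24); clay uses 121 of 125 (slack = 4); kiln uses 132 of 132 (binding); wheel time uses 88 of 88 (binding).
By complementary slackness, y = 0 for the non-binding constraints.
The binding rows give the dual system: 3·y_kiln + 1·y_wheel time = 31.5 and 6·y_kiln + 6·y_wheel time = 87.
This yields shadow prices y_kiln = 8.5, y_wheel time = 6.
Shadow price of wheel time = 6.

6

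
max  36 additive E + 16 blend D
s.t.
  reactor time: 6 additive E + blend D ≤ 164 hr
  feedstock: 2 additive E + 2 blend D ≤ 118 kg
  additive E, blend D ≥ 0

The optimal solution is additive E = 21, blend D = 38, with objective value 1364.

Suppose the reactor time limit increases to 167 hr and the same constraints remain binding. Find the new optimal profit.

1376

Both reactor time and feedstock are binding at x*.
Dual feasibility on the basic columns requires 6·y_reactor time + 2·y_feedstock = 36, 1·y_reactor time + 2·y_feedstock = 16.
→ y_reactor time = 4 and y_feedstock = 6.
Δz = y_reactor time·Δb = 4 × (3) = 12, so new z* = 1364 + 12 = 1376.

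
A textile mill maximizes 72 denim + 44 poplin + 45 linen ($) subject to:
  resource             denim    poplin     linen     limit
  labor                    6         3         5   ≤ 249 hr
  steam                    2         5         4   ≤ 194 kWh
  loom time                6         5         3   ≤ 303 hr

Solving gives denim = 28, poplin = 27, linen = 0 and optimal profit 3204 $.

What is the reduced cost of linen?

-7

Check each constraint at x*: labor 249/249 (tight); steam 191/194 (slack 3); loom time 303/303 (tight).
Slack constraints have shadow price 0 (complementary slackness).
From A_Bᵀ y = c: 6·y_labor + 6·y_loom time = 72; 3·y_labor + 5·y_loom time = 44.
This yields shadow prices y_labor = 8, y_loom time = 4.
Reduced cost of linen: c₃ − yᵀa₃ = 45 − (8·5 + 4·3) = 45 − 52 = -7.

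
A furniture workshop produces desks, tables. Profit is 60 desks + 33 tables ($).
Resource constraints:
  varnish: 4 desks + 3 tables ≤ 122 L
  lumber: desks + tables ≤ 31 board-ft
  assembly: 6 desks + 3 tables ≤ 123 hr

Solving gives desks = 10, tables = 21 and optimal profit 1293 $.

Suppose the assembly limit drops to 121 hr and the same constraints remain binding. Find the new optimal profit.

1275

Binding: lumber and assembly. Non-binding: varnish (19 unused).
Slack constraints have shadow price 0 (complementary slackness).
From A_Bᵀ y = c: 1·y_lumber + 6·y_assembly = 60; 1·y_lumber + 3·y_assembly = 33.
This yields shadow prices y_lumber = 6, y_assembly = 9.
Δz = y_assembly·Δb = 9 × (-2) = -18, so new z* = 1293 − 18 = 1275.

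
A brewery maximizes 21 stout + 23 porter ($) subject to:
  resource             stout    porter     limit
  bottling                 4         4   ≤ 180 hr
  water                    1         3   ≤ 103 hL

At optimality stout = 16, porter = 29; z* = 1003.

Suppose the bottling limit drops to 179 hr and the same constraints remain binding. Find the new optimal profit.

Check each constraint at x*: bottling 180/180 (tight); water 103/103 (tight).
The binding rows give the dual system: 4·y_bottling + 1·y_water = 21 and 4·y_bottling + 3·y_water = 23.
Solving: y_bottling = 5, y_water = 1.
Δz = y_bottling·Δb = 5 × (-1) = -5, so new z* = 1003 − 5 = 998.

998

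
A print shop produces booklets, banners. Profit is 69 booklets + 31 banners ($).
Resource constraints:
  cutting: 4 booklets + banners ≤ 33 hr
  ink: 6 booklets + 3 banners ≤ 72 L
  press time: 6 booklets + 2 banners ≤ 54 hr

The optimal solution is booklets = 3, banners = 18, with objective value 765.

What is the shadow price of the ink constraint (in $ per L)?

At the optimum: cutting uses 30 of 33 (slack = 3); ink uses 72 of 72 (binding); press time uses 54 of 54 (binding).
Slack constraints have shadow price 0 (complementary slackness).
From A_Bᵀ y = c: 6·y_ink + 6·y_press time = 69; 3·y_ink + 2·y_press time = 31.
→ y_ink = 8 and y_press time = 3.5.
Shadow price of ink = 8.

8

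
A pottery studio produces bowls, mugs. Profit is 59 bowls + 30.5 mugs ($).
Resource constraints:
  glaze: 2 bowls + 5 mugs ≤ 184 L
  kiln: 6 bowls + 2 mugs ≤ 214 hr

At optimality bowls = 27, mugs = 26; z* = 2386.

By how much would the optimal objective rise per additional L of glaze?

2.5

Check each constraint at x*: glaze 184/184 (tight); kiln 214/214 (tight).
The binding rows give the dual system: 2·y_glaze + 6·y_kiln = 59 and 5·y_glaze + 2·y_kiln = 30.5.
This yields shadow prices y_glaze = 2.5, y_kiln = 9.
Shadow price of glaze = 2.5.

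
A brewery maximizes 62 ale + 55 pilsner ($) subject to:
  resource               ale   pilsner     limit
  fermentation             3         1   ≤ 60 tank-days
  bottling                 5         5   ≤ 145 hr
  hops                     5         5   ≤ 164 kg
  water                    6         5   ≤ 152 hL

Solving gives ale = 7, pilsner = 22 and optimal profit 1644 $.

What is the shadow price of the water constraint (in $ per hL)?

7

Check each constraint at x*: fermentation 43/60 (slack 17); bottling 145/145 (tight); hops 145/164 (slack 19); water 152/152 (tight).
By complementary slackness, y = 0 for the non-binding constraints.
The binding rows give the dual system: 5·y_bottling + 6·y_water = 62 and 5·y_bottling + 5·y_water = 55.
Solving: y_bottling = 4, y_water = 7.
Shadow price of water = 7.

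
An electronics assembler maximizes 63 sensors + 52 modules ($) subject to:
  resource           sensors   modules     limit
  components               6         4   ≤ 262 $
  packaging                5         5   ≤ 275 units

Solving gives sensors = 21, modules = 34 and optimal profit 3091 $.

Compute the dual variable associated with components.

5.5

Check each constraint at x*: components 262/262 (tight); packaging 275/275 (tight).
The binding rows give the dual system: 6·y_components + 5·y_packaging = 63 and 4·y_components + 5·y_packaging = 52.
This yields shadow prices y_components = 5.5, y_packaging = 6.
Shadow price of components = 5.5.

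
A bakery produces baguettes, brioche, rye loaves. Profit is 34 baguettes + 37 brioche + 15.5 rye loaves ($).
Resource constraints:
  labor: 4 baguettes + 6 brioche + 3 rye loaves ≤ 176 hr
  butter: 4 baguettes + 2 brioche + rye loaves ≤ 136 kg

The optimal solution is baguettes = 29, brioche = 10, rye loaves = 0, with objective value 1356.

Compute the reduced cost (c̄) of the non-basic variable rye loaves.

Both labor and butter are binding at x*.
The binding rows give the dual system: 4·y_labor + 4·y_butter = 34 and 6·y_labor + 2·y_butter = 37.
→ y_labor = 5 and y_butter = 3.5.
Reduced cost of rye loaves: c₃ − yᵀa₃ = 15.5 − (5·3 + 3.5·1) = 15.5 − 18.5 = -3.

-3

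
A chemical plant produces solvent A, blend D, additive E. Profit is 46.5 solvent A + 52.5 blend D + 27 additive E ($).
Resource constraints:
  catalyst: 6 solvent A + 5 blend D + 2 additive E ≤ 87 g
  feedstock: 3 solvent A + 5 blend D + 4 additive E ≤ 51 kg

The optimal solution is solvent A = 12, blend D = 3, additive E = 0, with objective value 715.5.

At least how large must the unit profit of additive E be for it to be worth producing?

32

Both catalyst and feedstock are binding at x*.
From A_Bᵀ y = c: 6·y_catalyst + 3·y_feedstock = 46.5; 5·y_catalyst + 5·y_feedstock = 52.5.
→ y_catalyst = 5 and y_feedstock = 5.5.
additive E enters the basis when its profit ≥ yᵀa₃ = 5·2 + 5.5·4 = 32.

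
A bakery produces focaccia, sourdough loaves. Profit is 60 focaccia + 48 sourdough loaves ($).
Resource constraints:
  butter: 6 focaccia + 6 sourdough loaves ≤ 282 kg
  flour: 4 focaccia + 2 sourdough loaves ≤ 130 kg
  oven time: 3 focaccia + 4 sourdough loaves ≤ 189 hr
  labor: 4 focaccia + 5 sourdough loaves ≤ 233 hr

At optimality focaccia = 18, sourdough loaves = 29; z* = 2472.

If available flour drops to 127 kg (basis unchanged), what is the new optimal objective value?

2454

At the optimum: butter uses 282 of 282 (binding); flour uses 130 of 130 (binding); oven time uses 170 of 189 (slack = 19); labor uses 217 of 233 (slack = 16).
Since oven time, labor are not tight, their duals are 0.
The binding rows give the dual system: 6·y_butter + 4·y_flour = 60 and 6·y_butter + 2·y_flour = 48.
This yields shadow prices y_butter = 6, y_flour = 6.
Δz = y_flour·Δb = 6 × (-3) = -18, so new z* = 2472 − 18 = 2454.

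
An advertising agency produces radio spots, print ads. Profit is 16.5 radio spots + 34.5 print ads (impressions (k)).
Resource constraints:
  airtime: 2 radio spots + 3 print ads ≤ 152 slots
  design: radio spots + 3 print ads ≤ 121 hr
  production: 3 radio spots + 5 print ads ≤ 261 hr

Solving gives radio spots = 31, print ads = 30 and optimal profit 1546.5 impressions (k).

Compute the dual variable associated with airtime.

5

Check each constraint at x*: airtime 152/152 (tight); design 121/121 (tight); production 243/261 (slack 18).
Slack constraints have shadow price 0 (complementary slackness).
From A_Bᵀ y = c: 2·y_airtime + 1·y_design = 16.5; 3·y_airtime + 3·y_design = 34.5.
This yields shadow prices y_airtime = 5, y_design = 6.5.
Shadow price of airtime = 5.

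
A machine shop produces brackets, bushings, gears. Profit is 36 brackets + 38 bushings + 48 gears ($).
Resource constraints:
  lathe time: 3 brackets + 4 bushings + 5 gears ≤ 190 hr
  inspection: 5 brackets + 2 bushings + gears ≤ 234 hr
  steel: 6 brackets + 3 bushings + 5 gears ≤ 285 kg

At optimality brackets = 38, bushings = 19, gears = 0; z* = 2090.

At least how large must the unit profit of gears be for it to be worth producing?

50

Binding: lathe time and steel. Non-binding: inspection (6 unused).
Slack constraints have shadow price 0 (complementary slackness).
The binding rows give the dual system: 3·y_lathe time + 6·y_steel = 36 and 4·y_lathe time + 3·y_steel = 38.
Solving: y_lathe time = 8, y_steel = 2.
gears enters the basis when its profit ≥ yᵀa₃ = 8·5 + 2·5 = 50.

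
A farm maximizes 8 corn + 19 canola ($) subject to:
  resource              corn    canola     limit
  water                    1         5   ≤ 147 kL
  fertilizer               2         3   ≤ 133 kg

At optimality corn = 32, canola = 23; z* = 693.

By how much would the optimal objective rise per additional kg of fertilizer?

At the optimum: water uses 147 of 147 (binding); fertilizer uses 133 of 133 (binding).
Dual feasibility on the basic columns requires 1·y_water + 2·y_fertilizer = 8, 5·y_water + 3·y_fertilizer = 19.
→ y_water = 2 and y_fertilizer = 3.
Shadow price of fertilizer = 3.

3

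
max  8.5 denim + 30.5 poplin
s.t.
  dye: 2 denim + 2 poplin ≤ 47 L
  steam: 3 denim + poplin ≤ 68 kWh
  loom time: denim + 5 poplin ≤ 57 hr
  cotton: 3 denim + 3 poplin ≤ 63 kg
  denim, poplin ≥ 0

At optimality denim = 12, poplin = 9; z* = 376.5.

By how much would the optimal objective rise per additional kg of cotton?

1

At the optimum: dye uses 42 of 47 (slack = 5); steam uses 45 of 68 (slack = 23); loom time uses 57 of 57 (binding); cotton uses 63 of 63 (binding).
By complementary slackness, y = 0 for the non-binding constraints.
From A_Bᵀ y = c: 1·y_loom time + 3·y_cotton = 8.5; 5·y_loom time + 3·y_cotton = 30.5.
→ y_loom time = 5.5 and y_cotton = 1.
Shadow price of cotton = 1.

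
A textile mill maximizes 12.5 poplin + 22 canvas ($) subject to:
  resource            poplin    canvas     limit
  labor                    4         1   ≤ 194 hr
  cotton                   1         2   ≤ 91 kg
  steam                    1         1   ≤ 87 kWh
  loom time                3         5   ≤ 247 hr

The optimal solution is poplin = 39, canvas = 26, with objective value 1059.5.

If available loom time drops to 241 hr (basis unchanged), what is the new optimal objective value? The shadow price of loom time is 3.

1041.5

Δb = -6, so new z* = 1059.5 + (3)·(-6) = 1059.5 − 18 = 1041.5.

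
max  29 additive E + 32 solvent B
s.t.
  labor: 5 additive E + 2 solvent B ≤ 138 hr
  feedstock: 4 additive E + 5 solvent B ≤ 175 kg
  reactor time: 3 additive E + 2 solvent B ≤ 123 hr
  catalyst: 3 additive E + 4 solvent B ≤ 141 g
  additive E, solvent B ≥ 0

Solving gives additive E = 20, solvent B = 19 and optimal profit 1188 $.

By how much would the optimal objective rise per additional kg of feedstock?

6

Binding: labor and feedstock. Non-binding: reactor time (25 unused), catalyst (5 unused).
Slack constraints have shadow price 0 (complementary slackness).
The binding rows give the dual system: 5·y_labor + 4·y_feedstock = 29 and 2·y_labor + 5·y_feedstock = 32.
→ y_labor = 1 and y_feedstock = 6.
Shadow price of feedstock = 6.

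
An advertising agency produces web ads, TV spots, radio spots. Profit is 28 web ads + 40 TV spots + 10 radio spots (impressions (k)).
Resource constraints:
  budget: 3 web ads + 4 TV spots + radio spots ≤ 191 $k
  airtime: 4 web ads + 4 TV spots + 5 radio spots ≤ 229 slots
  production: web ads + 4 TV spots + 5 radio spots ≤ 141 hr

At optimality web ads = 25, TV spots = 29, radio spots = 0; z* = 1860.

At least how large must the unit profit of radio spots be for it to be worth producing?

Binding: budget and production. Non-binding: airtime (13 unused).
By complementary slackness, y = 0 for the non-binding constraint.
From A_Bᵀ y = c: 3·y_budget + 1·y_production = 28; 4·y_budget + 4·y_production = 40.
This yields shadow prices y_budget = 9, y_production = 1.
radio spots enters the basis when its profit ≥ yᵀa₃ = 9·1 + 1·5 = 14.

14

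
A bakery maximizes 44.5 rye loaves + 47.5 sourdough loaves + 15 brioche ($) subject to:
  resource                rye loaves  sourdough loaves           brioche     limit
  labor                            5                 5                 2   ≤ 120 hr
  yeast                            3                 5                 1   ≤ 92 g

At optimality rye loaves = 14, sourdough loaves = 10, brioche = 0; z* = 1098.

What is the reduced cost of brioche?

-2.5

Both labor and yeast are binding at x*.
The binding rows give the dual system: 5·y_labor + 3·y_yeast = 44.5 and 5·y_labor + 5·y_yeast = 47.5.
This yields shadow prices y_labor = 8, y_yeast = 1.5.
Reduced cost of brioche: c₃ − yᵀa₃ = 15 − (8·2 + 1.5·1) = 15 − 17.5 = -2.5.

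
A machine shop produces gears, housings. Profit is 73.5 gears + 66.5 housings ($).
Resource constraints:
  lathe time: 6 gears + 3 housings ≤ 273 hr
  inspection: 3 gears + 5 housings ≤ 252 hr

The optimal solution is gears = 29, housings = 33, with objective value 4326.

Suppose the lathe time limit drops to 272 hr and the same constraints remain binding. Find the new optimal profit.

4318

At the optimum: lathe time uses 273 of 273 (binding); inspection uses 252 of 252 (binding).
From A_Bᵀ y = c: 6·y_lathe time + 3·y_inspection = 73.5; 3·y_lathe time + 5·y_inspection = 66.5.
→ y_lathe time = 8 and y_inspection = 8.5.
Δz = y_lathe time·Δb = 8 × (-1) = -8, so new z* = 4326 − 8 = 4318.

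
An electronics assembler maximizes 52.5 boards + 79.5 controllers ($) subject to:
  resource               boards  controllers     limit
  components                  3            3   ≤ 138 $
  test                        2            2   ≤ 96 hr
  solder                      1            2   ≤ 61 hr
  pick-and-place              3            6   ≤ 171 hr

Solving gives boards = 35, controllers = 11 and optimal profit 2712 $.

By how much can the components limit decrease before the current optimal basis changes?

52.5

Binding constraints: components, pick-and-place. The basis is B = [[3,3],[3,6]] with det 9.
Per unit decrease in components, x* moves by d = (-0.6667, 0.3333).
The basis stays optimal until boards reaches 0; allowable decrease = 52.5 $.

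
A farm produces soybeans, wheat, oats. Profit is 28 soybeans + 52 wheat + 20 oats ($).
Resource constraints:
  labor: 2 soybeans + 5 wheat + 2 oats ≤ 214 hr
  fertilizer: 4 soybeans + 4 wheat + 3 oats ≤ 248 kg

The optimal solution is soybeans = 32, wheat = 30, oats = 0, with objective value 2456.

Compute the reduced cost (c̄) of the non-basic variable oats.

-5

Both labor and fertilizer are binding at x*.
The binding rows give the dual system: 2·y_labor + 4·y_fertilizer = 28 and 5·y_labor + 4·y_fertilizer = 52.
Solving: y_labor = 8, y_fertilizer = 3.
Reduced cost of oats: c₃ − yᵀa₃ = 20 − (8·2 + 3·3) = 20 − 25 = -5.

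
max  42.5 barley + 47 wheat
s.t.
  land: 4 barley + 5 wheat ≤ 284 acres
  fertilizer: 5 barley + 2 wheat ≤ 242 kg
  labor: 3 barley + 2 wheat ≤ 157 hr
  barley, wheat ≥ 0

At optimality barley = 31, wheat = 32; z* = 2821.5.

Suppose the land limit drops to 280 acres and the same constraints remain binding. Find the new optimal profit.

At the optimum: land uses 284 of 284 (binding); fertilizer uses 219 of 242 (slack = 23); labor uses 157 of 157 (binding).
Since fertilizer is not tight, its dual is 0.
The binding rows give the dual system: 4·y_land + 3·y_labor = 42.5 and 5·y_land + 2·y_labor = 47.
→ y_land = 8 and y_labor = 3.5.
Δz = y_land·Δb = 8 × (-4) = -32, so new z* = 2821.5 − 32 = 2789.5.

2789.5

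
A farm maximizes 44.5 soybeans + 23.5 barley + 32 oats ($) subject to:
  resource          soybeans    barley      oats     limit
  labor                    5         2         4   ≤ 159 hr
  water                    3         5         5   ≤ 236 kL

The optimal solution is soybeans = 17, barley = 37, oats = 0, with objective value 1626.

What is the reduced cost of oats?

-7.5

Check each constraint at x*: labor 159/159 (tight); water 236/236 (tight).
From A_Bᵀ y = c: 5·y_labor + 3·y_water = 44.5; 2·y_labor + 5·y_water = 23.5.
Solving: y_labor = 8, y_water = 1.5.
Reduced cost of oats: c₃ − yᵀa₃ = 32 − (8·4 + 1.5·5) = 32 − 39.5 = -7.5.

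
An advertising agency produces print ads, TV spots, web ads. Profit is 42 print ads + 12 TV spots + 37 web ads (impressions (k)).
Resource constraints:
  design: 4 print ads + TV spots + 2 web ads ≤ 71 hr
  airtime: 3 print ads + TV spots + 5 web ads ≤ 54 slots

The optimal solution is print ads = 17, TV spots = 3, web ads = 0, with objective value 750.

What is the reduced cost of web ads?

-5

Both design and airtime are binding at x*.
From A_Bᵀ y = c: 4·y_design + 3·y_airtime = 42; 1·y_design + 1·y_airtime = 12.
This yields shadow prices y_design = 6, y_airtime = 6.
Reduced cost of web ads: c₃ − yᵀa₃ = 37 − (6·2 + 6·5) = 37 − 42 = -5.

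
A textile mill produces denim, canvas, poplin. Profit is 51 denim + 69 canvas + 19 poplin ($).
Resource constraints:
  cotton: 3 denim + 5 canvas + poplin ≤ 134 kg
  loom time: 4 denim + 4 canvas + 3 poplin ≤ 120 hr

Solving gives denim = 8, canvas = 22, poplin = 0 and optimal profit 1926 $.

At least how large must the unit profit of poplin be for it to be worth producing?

Both cotton and loom time are binding at x*.
From A_Bᵀ y = c: 3·y_cotton + 4·y_loom time = 51; 5·y_cotton + 4·y_loom time = 69.
→ y_cotton = 9 and y_loom time = 6.
poplin enters the basis when its profit ≥ yᵀa₃ = 9·1 + 6·3 = 27.

27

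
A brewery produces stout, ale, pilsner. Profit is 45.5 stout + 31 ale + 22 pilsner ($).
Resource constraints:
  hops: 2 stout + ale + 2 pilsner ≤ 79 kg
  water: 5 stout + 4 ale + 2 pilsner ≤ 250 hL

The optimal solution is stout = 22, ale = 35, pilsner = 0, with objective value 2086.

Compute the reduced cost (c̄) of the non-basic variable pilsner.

-7

Check each constraint at x*: hops 79/79 (tight); water 250/250 (tight).
From A_Bᵀ y = c: 2·y_hops + 5·y_water = 45.5; 1·y_hops + 4·y_water = 31.
This yields shadow prices y_hops = 9, y_water = 5.5.
Reduced cost of pilsner: c₃ − yᵀa₃ = 22 − (9·2 + 5.5·2) = 22 − 29 = -7.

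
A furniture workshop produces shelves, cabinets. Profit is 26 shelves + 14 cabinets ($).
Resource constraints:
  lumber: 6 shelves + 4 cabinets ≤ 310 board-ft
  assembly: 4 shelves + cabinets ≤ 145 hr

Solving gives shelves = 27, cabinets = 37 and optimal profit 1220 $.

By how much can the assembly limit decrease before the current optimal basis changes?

Binding constraints: lumber, assembly. The basis is B = [[6,4],[4,1]] with det -10.
Per unit decrease in assembly, x* moves by d = (-0.4, 0.6).
The basis stays optimal until shelves reaches 0; allowable decrease = 67.5 hr.

67.5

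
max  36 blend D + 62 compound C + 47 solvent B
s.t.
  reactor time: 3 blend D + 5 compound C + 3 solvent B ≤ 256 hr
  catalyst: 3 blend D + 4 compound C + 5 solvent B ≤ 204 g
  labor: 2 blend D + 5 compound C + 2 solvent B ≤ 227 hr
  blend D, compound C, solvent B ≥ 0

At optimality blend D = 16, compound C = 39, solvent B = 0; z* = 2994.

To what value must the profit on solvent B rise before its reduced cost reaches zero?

52

Binding: catalyst and labor. Non-binding: reactor time (13 unused).
Slack constraints have shadow price 0 (complementary slackness).
From A_Bᵀ y = c: 3·y_catalyst + 2·y_labor = 36; 4·y_catalyst + 5·y_labor = 62.
Solving: y_catalyst = 8, y_labor = 6.
solvent B enters the basis when its profit ≥ yᵀa₃ = 8·5 + 6·2 = 52.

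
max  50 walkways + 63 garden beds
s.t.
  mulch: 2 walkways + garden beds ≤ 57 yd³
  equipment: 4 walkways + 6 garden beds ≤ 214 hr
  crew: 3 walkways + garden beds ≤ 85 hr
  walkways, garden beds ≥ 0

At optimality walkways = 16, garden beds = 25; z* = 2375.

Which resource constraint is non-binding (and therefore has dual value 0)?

crew

mulch: 57/57 (binding)
equipment: 214/214 (binding)
crew: 73/85 (slack 12)
By complementary slackness, a constraint with positive slack has shadow price 0 → crew.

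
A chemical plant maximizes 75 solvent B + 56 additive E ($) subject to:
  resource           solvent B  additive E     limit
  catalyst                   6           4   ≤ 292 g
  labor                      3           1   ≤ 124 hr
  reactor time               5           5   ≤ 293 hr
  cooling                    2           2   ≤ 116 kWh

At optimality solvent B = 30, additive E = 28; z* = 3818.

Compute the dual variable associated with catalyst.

At the optimum: catalyst uses 292 of 292 (binding); labor uses 118 of 124 (slack = 6); reactor time uses 290 of 293 (slack = 3); cooling uses 116 of 116 (binding).
By complementary slackness, y = 0 for the non-binding constraints.
From A_Bᵀ y = c: 6·y_catalyst + 2·y_cooling = 75; 4·y_catalyst + 2·y_cooling = 56.
Solving: y_catalyst = 9.5, y_cooling = 9.
Shadow price of catalyst = 9.5.

9.5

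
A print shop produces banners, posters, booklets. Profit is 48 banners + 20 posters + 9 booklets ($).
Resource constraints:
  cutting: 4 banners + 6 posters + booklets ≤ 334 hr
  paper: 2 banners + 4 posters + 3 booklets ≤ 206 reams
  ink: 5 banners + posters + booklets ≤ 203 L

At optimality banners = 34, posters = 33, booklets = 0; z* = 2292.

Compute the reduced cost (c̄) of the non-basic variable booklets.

-1

Check each constraint at x*: cutting 334/334 (tight); paper 200/206 (slack 6); ink 203/203 (tight).
Since paper is not tight, its dual is 0.
From A_Bᵀ y = c: 4·y_cutting + 5·y_ink = 48; 6·y_cutting + 1·y_ink = 20.
This yields shadow prices y_cutting = 2, y_ink = 8.
Reduced cost of booklets: c₃ − yᵀa₃ = 9 − (2·1 + 8·1) = 9 − 10 = -1.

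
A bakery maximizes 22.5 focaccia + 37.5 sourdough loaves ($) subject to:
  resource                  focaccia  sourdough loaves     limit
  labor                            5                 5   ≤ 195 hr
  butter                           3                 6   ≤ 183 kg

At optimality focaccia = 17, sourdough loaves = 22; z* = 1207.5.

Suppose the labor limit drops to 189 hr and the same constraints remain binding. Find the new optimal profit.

Check each constraint at x*: labor 195/195 (tight); butter 183/183 (tight).
The binding rows give the dual system: 5·y_labor + 3·y_butter = 22.5 and 5·y_labor + 6·y_butter = 37.5.
This yields shadow prices y_labor = 1.5, y_butter = 5.
Δz = y_labor·Δb = 1.5 × (-6) = -9, so new z* = 1207.5 − 9 = 1198.5.

1198.5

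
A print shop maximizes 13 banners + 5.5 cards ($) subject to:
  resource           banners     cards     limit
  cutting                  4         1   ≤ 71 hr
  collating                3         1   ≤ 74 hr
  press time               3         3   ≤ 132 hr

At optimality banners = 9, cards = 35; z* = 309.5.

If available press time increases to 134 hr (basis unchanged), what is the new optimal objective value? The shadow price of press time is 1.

311.5

Δb = 2, so new z* = 309.5 + (1)·(2) = 309.5 + 2 = 311.5.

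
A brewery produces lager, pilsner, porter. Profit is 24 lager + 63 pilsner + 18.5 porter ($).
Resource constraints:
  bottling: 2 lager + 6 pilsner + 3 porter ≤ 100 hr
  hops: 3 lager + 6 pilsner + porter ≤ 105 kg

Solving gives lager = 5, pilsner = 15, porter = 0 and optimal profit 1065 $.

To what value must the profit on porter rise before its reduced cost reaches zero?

25.5

Both bottling and hops are binding at x*.
Dual feasibility on the basic columns requires 2·y_bottling + 3·y_hops = 24, 6·y_bottling + 6·y_hops = 63.
→ y_bottling = 7.5 and y_hops = 3.
porter enters the basis when its profit ≥ yᵀa₃ = 7.5·3 + 3·1 = 25.5.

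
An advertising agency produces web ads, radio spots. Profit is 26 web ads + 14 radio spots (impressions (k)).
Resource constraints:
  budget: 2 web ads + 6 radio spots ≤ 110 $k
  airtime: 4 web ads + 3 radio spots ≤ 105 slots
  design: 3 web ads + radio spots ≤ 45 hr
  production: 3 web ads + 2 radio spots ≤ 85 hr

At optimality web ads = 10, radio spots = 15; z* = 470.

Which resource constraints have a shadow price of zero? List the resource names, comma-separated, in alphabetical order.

airtime, production

budget: 110/110 (binding)
airtime: 85/105 (slack 20)
design: 45/45 (binding)
production: 60/85 (slack 25)
By complementary slackness, a constraint with positive slack has shadow price 0 → airtime, production.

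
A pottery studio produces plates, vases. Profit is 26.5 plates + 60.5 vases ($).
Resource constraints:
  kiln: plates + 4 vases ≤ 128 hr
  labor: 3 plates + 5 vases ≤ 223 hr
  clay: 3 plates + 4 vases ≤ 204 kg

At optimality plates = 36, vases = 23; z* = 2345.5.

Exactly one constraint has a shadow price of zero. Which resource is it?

clay

kiln: 128/128 (binding)
labor: 223/223 (binding)
clay: 200/204 (slack 4)
By complementary slackness, a constraint with positive slack has shadow price 0 → clay.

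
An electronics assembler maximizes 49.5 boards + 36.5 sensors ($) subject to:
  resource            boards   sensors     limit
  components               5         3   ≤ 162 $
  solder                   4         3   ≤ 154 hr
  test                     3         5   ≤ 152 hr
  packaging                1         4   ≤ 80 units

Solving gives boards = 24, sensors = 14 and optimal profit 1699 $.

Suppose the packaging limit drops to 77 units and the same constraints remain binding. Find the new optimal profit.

Check each constraint at x*: components 162/162 (tight); solder 138/154 (slack 16); test 142/152 (slack 10); packaging 80/80 (tight).
Since solder, test are not tight, their duals are 0.
The binding rows give the dual system: 5·y_components + 1·y_packaging = 49.5 and 3·y_components + 4·y_packaging = 36.5.
This yields shadow prices y_components = 9.5, y_packaging = 2.
Δz = y_packaging·Δb = 2 × (-3) = -6, so new z* = 1699 − 6 = 1693.

1693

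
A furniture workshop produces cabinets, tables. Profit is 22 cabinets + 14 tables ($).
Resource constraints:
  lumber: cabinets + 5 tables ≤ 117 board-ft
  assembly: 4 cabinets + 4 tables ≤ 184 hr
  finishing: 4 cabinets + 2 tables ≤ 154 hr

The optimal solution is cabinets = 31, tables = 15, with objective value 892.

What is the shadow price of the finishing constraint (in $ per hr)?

Check each constraint at x*: lumber 106/117 (slack 11); assembly 184/184 (tight); finishing 154/154 (tight).
Slack constraints have shadow price 0 (complementary slackness).
From A_Bᵀ y = c: 4·y_assembly + 4·y_finishing = 22; 4·y_assembly + 2·y_finishing = 14.
Solving: y_assembly = 1.5, y_finishing = 4.
Shadow price of finishing = 4.

4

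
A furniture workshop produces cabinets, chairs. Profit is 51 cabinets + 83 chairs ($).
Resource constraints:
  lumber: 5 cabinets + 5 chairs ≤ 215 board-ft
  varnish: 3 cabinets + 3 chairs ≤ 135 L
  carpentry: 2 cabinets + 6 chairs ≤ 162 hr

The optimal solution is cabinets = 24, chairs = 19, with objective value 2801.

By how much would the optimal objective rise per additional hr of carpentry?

8

At the optimum: lumber uses 215 of 215 (binding); varnish uses 129 of 135 (slack = 6); carpentry uses 162 of 162 (binding).
By complementary slackness, y = 0 for the non-binding constraint.
From A_Bᵀ y = c: 5·y_lumber + 2·y_carpentry = 51; 5·y_lumber + 6·y_carpentry = 83.
Solving: y_lumber = 7, y_carpentry = 8.
Shadow price of carpentry = 8.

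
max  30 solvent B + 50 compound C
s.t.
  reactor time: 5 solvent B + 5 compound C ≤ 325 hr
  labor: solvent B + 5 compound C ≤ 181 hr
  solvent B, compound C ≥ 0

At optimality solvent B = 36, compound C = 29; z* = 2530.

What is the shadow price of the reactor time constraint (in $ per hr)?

5

At the optimum: reactor time uses 325 of 325 (binding); labor uses 181 of 181 (binding).
Dual feasibility on the basic columns requires 5·y_reactor time + 1·y_labor = 30, 5·y_reactor time + 5·y_labor = 50.
Solving: y_reactor time = 5, y_labor = 5.
Shadow price of reactor time = 5.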